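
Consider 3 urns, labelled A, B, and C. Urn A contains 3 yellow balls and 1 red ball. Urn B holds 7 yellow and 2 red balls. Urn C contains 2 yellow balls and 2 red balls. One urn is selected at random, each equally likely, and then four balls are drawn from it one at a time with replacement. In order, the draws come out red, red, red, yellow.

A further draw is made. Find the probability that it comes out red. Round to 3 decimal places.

0.436

For each hypothesis, P(data | H) works out to: P(data | urn A) = (1/4)(1/4)(1/4)(3/4) = 0.011719; P(data | urn B) = (2/9)(2/9)(2/9)(7/9) = 0.0085353; P(data | urn C) = (2/4)(2/4)(2/4)(2/4) = 0.0625.
Weighting by the prior gives 1/3 · 0.011719 = 0.0039062, 1/3 · 0.0085353 = 0.0028451, 1/3 · 0.0625 = 0.020833; these sum to 0.027585.
Normalising, the posterior is P(urn A | data) = 0.14161, P(urn B | data) = 0.10314, P(urn C | data) = 0.75525.
The predictive probability is P(red next | data) = (1/4)(0.14161) + (2/9)(0.10314) + (1/2)(0.75525) = 0.43595.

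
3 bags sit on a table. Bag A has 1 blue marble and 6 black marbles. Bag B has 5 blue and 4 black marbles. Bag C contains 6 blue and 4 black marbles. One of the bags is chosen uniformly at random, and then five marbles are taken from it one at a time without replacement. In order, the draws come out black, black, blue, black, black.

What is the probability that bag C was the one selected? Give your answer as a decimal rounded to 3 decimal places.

The likelihood of the observed sequence under each hypothesis: P(data | bag A) = (6/7)(5/6)(1/5)(4/4)(3/3) = 1/7; P(data | bag B) = (4/9)(3/8)(5/7)(2/6)(1/5) = 1/126; P(data | bag C) = (4/10)(3/9)(6/8)(2/7)(1/6) = 1/210.
Multiplying each by its prior: 1/3 · 1/7 = 1/21, 1/3 · 1/126 = 1/378, 1/3 · 1/210 = 1/630; with total 7/135.
So P(bag C | data) = (1/630) / (7/135) = 3/98.

0.031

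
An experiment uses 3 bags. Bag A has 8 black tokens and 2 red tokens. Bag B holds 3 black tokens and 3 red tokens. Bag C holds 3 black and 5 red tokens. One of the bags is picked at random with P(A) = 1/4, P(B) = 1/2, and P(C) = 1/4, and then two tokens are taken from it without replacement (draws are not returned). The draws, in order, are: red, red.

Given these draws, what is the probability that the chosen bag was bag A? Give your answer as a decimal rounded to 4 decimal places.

Under each hypothesis, the probability of the observed sequence is: P(data | bag A) = (2/10)(1/9) = 0.022222; P(data | bag B) = (3/6)(2/5) = 0.2; P(data | bag C) = (5/8)(4/7) = 0.35714.
Multiplying each by its prior: 1/4 · 0.022222 = 0.0055556, 1/2 · 0.2 = 0.1, 1/4 · 0.35714 = 0.089286; with total 0.19484.
Hence P(bag A | data) = (0.0055556) / (0.19484) = 0.028513.

0.0285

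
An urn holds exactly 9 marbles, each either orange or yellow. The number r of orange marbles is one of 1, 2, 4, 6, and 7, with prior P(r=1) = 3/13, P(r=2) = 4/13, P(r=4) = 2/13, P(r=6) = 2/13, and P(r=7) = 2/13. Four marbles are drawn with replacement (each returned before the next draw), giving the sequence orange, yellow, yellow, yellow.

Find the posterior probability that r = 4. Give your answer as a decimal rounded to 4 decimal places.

Compute the likelihood of the observed sequence for each case: P(data | r = 1) = (1/9)(8/9)(8/9)(8/9) = 0.078037; P(data | r = 2) = (2/9)(7/9)(7/9)(7/9) = 0.10456; P(data | r = 4) = (4/9)(5/9)(5/9)(5/9) = 0.076208; P(data | r = 6) = (6/9)(3/9)(3/9)(3/9) = 0.024691; P(data | r = 7) = (7/9)(2/9)(2/9)(2/9) = 0.0085353.
Multiplying each by its prior: 3/13 · 0.078037 = 0.018009, 4/13 · 0.10456 = 0.032171, 2/13 · 0.076208 = 0.011724, 2/13 · 0.024691 = 0.0037987, 2/13 · 0.0085353 = 0.0013131; with total 0.067016.
So P(r = 4 | data) = (0.011724) / (0.067016) = 0.17495.

0.1749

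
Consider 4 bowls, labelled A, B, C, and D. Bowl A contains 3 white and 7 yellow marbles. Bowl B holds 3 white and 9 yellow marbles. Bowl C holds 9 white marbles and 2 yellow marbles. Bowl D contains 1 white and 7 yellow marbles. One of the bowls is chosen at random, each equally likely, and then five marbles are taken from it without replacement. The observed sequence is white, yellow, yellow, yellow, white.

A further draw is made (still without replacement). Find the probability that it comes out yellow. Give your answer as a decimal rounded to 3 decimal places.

0.825

Under each hypothesis, the probability of the observed sequence is: P(data | bowl A) = (3/10)(7/9)(6/8)(5/7)(2/6) = 0.041667; P(data | bowl B) = (3/12)(9/11)(8/10)(7/9)(2/8) = 0.031818; P(data | bowl C) = (9/11)(2/10)(1/9)(0/8) = 0; P(data | bowl D) = (1/8)(7/7)(6/6)(5/5)(0/4) = 0.
Multiplying each by its prior: 1/4 · 0.041667 = 0.010417, 1/4 · 0.031818 = 0.0079545, 1/4 · 0 = 0, 1/4 · 0 = 0; summing to 0.018371.
The posterior is then P(bowl A | data) = 0.56701, P(bowl B | data) = 0.43299, P(bowl C | data) = 0, P(bowl D | data) = 0.
Averaging over the posterior, P(yellow next | data) = (4/5)(0.56701) + (6/7)(0.43299) = 0.82474.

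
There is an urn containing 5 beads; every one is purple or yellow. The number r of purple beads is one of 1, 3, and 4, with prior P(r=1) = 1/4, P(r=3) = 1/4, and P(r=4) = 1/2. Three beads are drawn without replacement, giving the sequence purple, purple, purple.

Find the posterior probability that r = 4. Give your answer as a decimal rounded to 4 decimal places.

For each hypothesis, P(data | H) works out to: P(data | r = 1) = (1/5)(0/4) = 0; P(data | r = 3) = (3/5)(2/4)(1/3) = 1/10; P(data | r = 4) = (4/5)(3/4)(2/3) = 2/5.
Weighting by the prior gives 1/4 · 0 = 0, 1/4 · 1/10 = 1/40, 1/2 · 2/5 = 1/5; summing to 9/40.
So P(r = 4 | data) = (1/5) / (9/40) = 8/9.

0.8889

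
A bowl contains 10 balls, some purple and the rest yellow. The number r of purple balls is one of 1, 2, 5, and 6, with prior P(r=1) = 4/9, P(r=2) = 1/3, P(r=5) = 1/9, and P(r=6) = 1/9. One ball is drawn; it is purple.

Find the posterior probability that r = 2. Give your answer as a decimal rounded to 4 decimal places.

For each hypothesis, P(data | H) works out to: P(data | r = 1) = (1/10) = 1/10; P(data | r = 2) = (2/10) = 1/5; P(data | r = 5) = (5/10) = 1/2; P(data | r = 6) = (6/10) = 3/5.
Multiplying each by its prior: 4/9 · 1/10 = 2/45, 1/3 · 1/5 = 1/15, 1/9 · 1/2 = 1/18, 1/9 · 3/5 = 1/15; summing to 7/30.
Hence P(r = 2 | data) = (1/15) / (7/30) = 2/7.

0.2857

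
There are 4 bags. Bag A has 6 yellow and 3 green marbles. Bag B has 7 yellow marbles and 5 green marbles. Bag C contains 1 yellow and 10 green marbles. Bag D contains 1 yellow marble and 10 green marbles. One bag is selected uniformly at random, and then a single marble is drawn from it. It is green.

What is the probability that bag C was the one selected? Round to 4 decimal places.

For each hypothesis, P(data | H) works out to: P(data | bag A) = (3/9) = 1/3; P(data | bag B) = (5/12) = 5/12; P(data | bag C) = (10/11) = 10/11; P(data | bag D) = (10/11) = 10/11.
Multiplying each by its prior: 1/4 · 1/3 = 1/12, 1/4 · 5/12 = 5/48, 1/4 · 10/11 = 5/22, 1/4 · 10/11 = 5/22; summing to 113/176.
Therefore the posterior P(bag C | data) = (5/22) / (113/176) = 40/113.

0.3540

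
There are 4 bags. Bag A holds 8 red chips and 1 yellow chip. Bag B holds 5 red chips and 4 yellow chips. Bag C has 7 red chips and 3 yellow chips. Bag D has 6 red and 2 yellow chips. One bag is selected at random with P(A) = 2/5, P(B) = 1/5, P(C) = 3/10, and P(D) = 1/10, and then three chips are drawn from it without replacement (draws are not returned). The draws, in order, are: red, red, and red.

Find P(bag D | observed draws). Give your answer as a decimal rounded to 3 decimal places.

Compute the likelihood of the observed sequence for each case: P(data | bag A) = (8/9)(7/8)(6/7) = 2/3; P(data | bag B) = (5/9)(4/8)(3/7) = 5/42; P(data | bag C) = (7/10)(6/9)(5/8) = 7/24; P(data | bag D) = (6/8)(5/7)(4/6) = 5/14.
Multiplying each by its prior: 2/5 · 2/3 = 4/15, 1/5 · 5/42 = 1/42, 3/10 · 7/24 = 7/80, 1/10 · 5/14 = 1/28; summing to 139/336.
Therefore the posterior P(bag D | data) = (1/28) / (139/336) = 12/139.

0.086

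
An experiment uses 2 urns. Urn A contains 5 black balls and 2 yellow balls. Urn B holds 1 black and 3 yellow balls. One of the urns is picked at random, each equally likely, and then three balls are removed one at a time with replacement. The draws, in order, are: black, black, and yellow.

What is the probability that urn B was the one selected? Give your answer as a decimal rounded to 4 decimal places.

Under each hypothesis, the probability of the observed sequence is: P(data | urn A) = (5/7)(5/7)(2/7) = 0.14577; P(data | urn B) = (1/4)(1/4)(3/4) = 0.046875.
The prior-weighted likelihoods are 1/2 · 0.14577 = 0.072886, 1/2 · 0.046875 = 0.023438; with total 0.096324.
By Bayes' rule, P(urn B | data) = (0.023438) / (0.096324) = 0.24332.

0.2433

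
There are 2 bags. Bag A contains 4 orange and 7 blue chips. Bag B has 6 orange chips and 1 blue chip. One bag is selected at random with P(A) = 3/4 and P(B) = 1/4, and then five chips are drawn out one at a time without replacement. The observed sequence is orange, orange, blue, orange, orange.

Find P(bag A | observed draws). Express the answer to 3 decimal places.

0.060

For each hypothesis, P(data | H) works out to: P(data | bag A) = (4/11)(3/10)(7/9)(2/8)(1/7) = 0.0030303; P(data | bag B) = (6/7)(5/6)(1/5)(4/4)(3/3) = 0.14286.
The prior-weighted likelihoods are 3/4 · 0.0030303 = 0.0022727, 1/4 · 0.14286 = 0.035714; summing to 0.037987.
Therefore the posterior P(bag A | data) = (0.0022727) / (0.037987) = 0.059829.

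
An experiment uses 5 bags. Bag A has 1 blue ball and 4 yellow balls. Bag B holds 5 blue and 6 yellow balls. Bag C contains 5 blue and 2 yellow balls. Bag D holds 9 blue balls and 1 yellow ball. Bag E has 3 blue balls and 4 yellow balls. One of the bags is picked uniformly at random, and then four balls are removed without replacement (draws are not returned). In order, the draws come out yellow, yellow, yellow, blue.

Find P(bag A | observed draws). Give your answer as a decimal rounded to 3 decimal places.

0.553

For each hypothesis, P(data | H) works out to: P(data | bag A) = (4/5)(3/4)(2/3)(1/2) = 0.2; P(data | bag B) = (6/11)(5/10)(4/9)(5/8) = 0.075758; P(data | bag C) = (2/7)(1/6)(0/5) = 0; P(data | bag D) = (1/10)(0/9) = 0; P(data | bag E) = (4/7)(3/6)(2/5)(3/4) = 0.085714.
Multiplying each by its prior: 1/5 · 0.2 = 0.04, 1/5 · 0.075758 = 0.015152, 1/5 · 0 = 0, 1/5 · 0 = 0, 1/5 · 0.085714 = 0.017143; with total 0.072294.
By Bayes' rule, P(bag A | data) = (0.04) / (0.072294) = 0.55329.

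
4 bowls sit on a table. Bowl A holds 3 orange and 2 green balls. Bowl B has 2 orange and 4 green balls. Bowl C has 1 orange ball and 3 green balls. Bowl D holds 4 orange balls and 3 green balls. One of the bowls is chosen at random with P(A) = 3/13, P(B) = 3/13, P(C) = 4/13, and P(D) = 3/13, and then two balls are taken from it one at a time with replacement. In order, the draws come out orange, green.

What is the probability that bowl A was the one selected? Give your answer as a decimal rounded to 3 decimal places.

0.251

Under each hypothesis, the probability of the observed sequence is: P(data | bowl A) = (3/5)(2/5) = 0.24; P(data | bowl B) = (2/6)(4/6) = 0.22222; P(data | bowl C) = (1/4)(3/4) = 0.1875; P(data | bowl D) = (4/7)(3/7) = 0.2449.
Multiplying each by its prior: 3/13 · 0.24 = 0.055385, 3/13 · 0.22222 = 0.051282, 4/13 · 0.1875 = 0.057692, 3/13 · 0.2449 = 0.056515; with total 0.22087.
Hence P(bowl A | data) = (0.055385) / (0.22087) = 0.25075.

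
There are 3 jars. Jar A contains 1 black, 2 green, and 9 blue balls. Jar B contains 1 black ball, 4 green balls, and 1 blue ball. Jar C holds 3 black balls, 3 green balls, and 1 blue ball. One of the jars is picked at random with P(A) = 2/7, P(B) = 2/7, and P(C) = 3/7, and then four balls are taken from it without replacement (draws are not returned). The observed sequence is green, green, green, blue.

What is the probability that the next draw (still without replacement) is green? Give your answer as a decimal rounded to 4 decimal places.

For each hypothesis, P(data | H) works out to: P(data | jar A) = (2/12)(1/11)(0/10) = 0; P(data | jar B) = (4/6)(3/5)(2/4)(1/3) = 1/15; P(data | jar C) = (3/7)(2/6)(1/5)(1/4) = 1/140.
The prior-weighted likelihoods are 2/7 · 0 = 0, 2/7 · 1/15 = 2/105, 3/7 · 1/140 = 3/980; with total 13/588.
Normalising, the posterior is P(jar A | data) = 0, P(jar B | data) = 56/65, P(jar C | data) = 9/65.
Averaging over the posterior, P(green next | data) = (1/2)(56/65) + (0)(9/65) = 28/65.

0.4308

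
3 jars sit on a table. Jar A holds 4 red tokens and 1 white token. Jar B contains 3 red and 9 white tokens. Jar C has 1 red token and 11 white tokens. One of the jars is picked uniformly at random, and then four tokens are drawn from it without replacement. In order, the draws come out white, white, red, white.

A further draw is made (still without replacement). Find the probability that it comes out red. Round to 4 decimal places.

0.1511

For each hypothesis, P(data | H) works out to: P(data | jar A) = (1/5)(0/4) = 0; P(data | jar B) = (9/12)(8/11)(3/10)(7/9) = 0.12727; P(data | jar C) = (11/12)(10/11)(1/10)(9/9) = 0.083333.
Multiplying each by its prior: 1/3 · 0 = 0, 1/3 · 0.12727 = 0.042424, 1/3 · 0.083333 = 0.027778; summing to 0.070202.
Normalising, the posterior is P(jar A | data) = 0, P(jar B | data) = 0.60432, P(jar C | data) = 0.39568.
Averaging over the posterior, P(red next | data) = (1/4)(0.60432) + (0)(0.39568) = 0.15108.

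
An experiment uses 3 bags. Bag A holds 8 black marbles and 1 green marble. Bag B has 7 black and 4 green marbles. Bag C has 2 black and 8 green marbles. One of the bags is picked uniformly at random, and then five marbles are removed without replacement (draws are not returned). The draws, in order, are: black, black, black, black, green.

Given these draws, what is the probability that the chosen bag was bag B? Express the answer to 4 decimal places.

Compute the likelihood of the observed sequence for each case: P(data | bag A) = (8/9)(7/8)(6/7)(5/6)(1/5) = 1/9; P(data | bag B) = (7/11)(6/10)(5/9)(4/8)(4/7) = 2/33; P(data | bag C) = (2/10)(1/9)(0/8) = 0.
Multiplying each by its prior: 1/3 · 1/9 = 1/27, 1/3 · 2/33 = 2/99, 1/3 · 0 = 0; summing to 17/297.
Hence P(bag B | data) = (2/99) / (17/297) = 6/17.

0.3529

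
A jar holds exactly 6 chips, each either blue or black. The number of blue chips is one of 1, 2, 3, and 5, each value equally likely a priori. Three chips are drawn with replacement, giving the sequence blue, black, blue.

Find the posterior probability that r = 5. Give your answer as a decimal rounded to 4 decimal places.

Under each hypothesis, the probability of the observed sequence is: P(data | r = 1) = (1/6)(5/6)(1/6) = 5/216; P(data | r = 2) = (2/6)(4/6)(2/6) = 2/27; P(data | r = 3) = (3/6)(3/6)(3/6) = 1/8; P(data | r = 5) = (5/6)(1/6)(5/6) = 25/216.
Multiplying each by its prior: 1/4 · 5/216 = 5/864, 1/4 · 2/27 = 1/54, 1/4 · 1/8 = 1/32, 1/4 · 25/216 = 25/864; with total 73/864.
So P(r = 5 | data) = (25/864) / (73/864) = 25/73.

0.3425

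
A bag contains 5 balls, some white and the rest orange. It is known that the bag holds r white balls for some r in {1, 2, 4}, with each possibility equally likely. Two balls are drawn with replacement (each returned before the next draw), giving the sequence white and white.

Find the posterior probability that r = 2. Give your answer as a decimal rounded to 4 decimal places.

0.1905

The likelihood of the observed sequence under each hypothesis: P(data | r = 1) = (1/5)(1/5) = 1/25; P(data | r = 2) = (2/5)(2/5) = 4/25; P(data | r = 4) = (4/5)(4/5) = 16/25.
Weighting by the prior gives 1/3 · 1/25 = 1/75, 1/3 · 4/25 = 4/75, 1/3 · 16/25 = 16/75; summing to 7/25.
Hence P(r = 2 | data) = (4/75) / (7/25) = 4/21.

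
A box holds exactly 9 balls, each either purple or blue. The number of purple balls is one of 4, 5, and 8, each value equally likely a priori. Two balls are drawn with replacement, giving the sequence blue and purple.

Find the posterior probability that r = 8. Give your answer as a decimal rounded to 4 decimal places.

Under each hypothesis, the probability of the observed sequence is: P(data | r = 4) = (5/9)(4/9) = 20/81; P(data | r = 5) = (4/9)(5/9) = 20/81; P(data | r = 8) = (1/9)(8/9) = 8/81.
The prior-weighted likelihoods are 1/3 · 20/81 = 20/243, 1/3 · 20/81 = 20/243, 1/3 · 8/81 = 8/243; these sum to 16/81.
Therefore the posterior P(r = 8 | data) = (8/243) / (16/81) = 1/6.

0.1667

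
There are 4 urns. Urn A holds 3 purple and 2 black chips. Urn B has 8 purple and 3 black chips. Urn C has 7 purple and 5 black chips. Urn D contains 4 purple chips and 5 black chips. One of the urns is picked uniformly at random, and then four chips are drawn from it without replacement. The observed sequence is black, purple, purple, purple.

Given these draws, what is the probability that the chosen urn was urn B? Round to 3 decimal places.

Under each hypothesis, the probability of the observed sequence is: P(data | urn A) = (2/5)(3/4)(2/3)(1/2) = 0.1; P(data | urn B) = (3/11)(8/10)(7/9)(6/8) = 0.12727; P(data | urn C) = (5/12)(7/11)(6/10)(5/9) = 0.088384; P(data | urn D) = (5/9)(4/8)(3/7)(2/6) = 0.039683.
Weighting by the prior gives 1/4 · 0.1 = 0.025, 1/4 · 0.12727 = 0.031818, 1/4 · 0.088384 = 0.022096, 1/4 · 0.039683 = 0.0099206; with total 0.088835.
Hence P(urn B | data) = (0.031818) / (0.088835) = 0.35817.

0.358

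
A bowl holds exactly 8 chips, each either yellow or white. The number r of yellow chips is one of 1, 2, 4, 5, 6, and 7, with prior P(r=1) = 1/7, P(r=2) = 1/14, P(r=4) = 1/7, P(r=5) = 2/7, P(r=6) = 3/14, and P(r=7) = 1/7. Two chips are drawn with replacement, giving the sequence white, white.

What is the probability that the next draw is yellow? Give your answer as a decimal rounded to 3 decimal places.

Compute the likelihood of the observed sequence for each case: P(data | r = 1) = (7/8)(7/8) = 49/64; P(data | r = 2) = (6/8)(6/8) = 9/16; P(data | r = 4) = (4/8)(4/8) = 1/4; P(data | r = 5) = (3/8)(3/8) = 9/64; P(data | r = 6) = (2/8)(2/8) = 1/16; P(data | r = 7) = (1/8)(1/8) = 1/64.
Multiplying each by its prior: 1/7 · 49/64 = 7/64, 1/14 · 9/16 = 9/224, 1/7 · 1/4 = 1/28, 2/7 · 9/64 = 9/224, 3/14 · 1/16 = 3/224, 1/7 · 1/64 = 1/448; with total 27/112.
Dividing through by the total gives posterior P(r = 1 | data) = 49/108, P(r = 2 | data) = 1/6, P(r = 4 | data) = 4/27, P(r = 5 | data) = 1/6, P(r = 6 | data) = 1/18, P(r = 7 | data) = 1/108.
The predictive probability is P(yellow next | data) = (1/8)(49/108) + (1/4)(1/6) + (1/2)(4/27) + (5/8)(1/6) + (3/4)(1/18) + (7/8)(1/108) = 47/144.

0.326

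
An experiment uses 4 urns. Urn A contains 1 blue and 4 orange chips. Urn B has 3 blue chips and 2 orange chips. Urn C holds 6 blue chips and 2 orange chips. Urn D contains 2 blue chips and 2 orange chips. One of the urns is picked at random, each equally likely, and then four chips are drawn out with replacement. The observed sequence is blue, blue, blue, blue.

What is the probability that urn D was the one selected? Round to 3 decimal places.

The likelihood of the observed sequence under each hypothesis: P(data | urn A) = (1/5)(1/5)(1/5)(1/5) = 0.0016; P(data | urn B) = (3/5)(3/5)(3/5)(3/5) = 0.1296; P(data | urn C) = (6/8)(6/8)(6/8)(6/8) = 0.31641; P(data | urn D) = (2/4)(2/4)(2/4)(2/4) = 0.0625.
Weighting by the prior gives 1/4 · 0.0016 = 0.0004, 1/4 · 0.1296 = 0.0324, 1/4 · 0.31641 = 0.079102, 1/4 · 0.0625 = 0.015625; these sum to 0.12753.
By Bayes' rule, P(urn D | data) = (0.015625) / (0.12753) = 0.12252.

0.123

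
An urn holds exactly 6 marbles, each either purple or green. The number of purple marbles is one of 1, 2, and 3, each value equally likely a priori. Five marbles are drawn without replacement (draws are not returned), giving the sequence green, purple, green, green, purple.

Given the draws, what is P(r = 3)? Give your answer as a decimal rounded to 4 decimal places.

Under each hypothesis, the probability of the observed sequence is: P(data | r = 1) = (5/6)(1/5)(4/4)(3/3)(0/2) = 0; P(data | r = 2) = (4/6)(2/5)(3/4)(2/3)(1/2) = 1/15; P(data | r = 3) = (3/6)(3/5)(2/4)(1/3)(2/2) = 1/20.
Multiplying each by its prior: 1/3 · 0 = 0, 1/3 · 1/15 = 1/45, 1/3 · 1/20 = 1/60; with total 7/180.
Therefore the posterior P(r = 3 | data) = (1/60) / (7/180) = 3/7.

0.4286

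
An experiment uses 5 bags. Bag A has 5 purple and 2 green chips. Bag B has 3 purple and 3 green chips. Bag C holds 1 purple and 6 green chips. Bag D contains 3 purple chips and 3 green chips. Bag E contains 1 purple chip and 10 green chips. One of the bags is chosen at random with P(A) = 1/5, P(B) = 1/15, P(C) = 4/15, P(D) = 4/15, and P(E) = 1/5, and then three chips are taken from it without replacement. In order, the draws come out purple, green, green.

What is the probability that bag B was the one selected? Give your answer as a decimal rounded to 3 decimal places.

Under each hypothesis, the probability of the observed sequence is: P(data | bag A) = (5/7)(2/6)(1/5) = 1/21; P(data | bag B) = (3/6)(3/5)(2/4) = 3/20; P(data | bag C) = (1/7)(6/6)(5/5) = 1/7; P(data | bag D) = (3/6)(3/5)(2/4) = 3/20; P(data | bag E) = (1/11)(10/10)(9/9) = 1/11.
The prior-weighted likelihoods are 1/5 · 1/21 = 1/105, 1/15 · 3/20 = 1/100, 4/15 · 1/7 = 4/105, 4/15 · 3/20 = 1/25, 1/5 · 1/11 = 1/55; with total 107/924.
Therefore the posterior P(bag B | data) = (1/100) / (107/924) = 231/2675.

0.086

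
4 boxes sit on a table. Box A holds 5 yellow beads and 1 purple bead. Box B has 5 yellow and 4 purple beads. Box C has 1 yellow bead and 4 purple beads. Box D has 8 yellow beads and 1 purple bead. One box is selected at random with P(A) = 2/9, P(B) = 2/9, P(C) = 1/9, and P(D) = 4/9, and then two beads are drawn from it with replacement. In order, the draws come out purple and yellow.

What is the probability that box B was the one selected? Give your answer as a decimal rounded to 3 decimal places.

0.372

For each hypothesis, P(data | H) works out to: P(data | box A) = (1/6)(5/6) = 0.13889; P(data | box B) = (4/9)(5/9) = 0.24691; P(data | box C) = (4/5)(1/5) = 0.16; P(data | box D) = (1/9)(8/9) = 0.098765.
Weighting by the prior gives 2/9 · 0.13889 = 0.030864, 2/9 · 0.24691 = 0.05487, 1/9 · 0.16 = 0.017778, 4/9 · 0.098765 = 0.043896; with total 0.14741.
So P(box B | data) = (0.05487) / (0.14741) = 0.37223.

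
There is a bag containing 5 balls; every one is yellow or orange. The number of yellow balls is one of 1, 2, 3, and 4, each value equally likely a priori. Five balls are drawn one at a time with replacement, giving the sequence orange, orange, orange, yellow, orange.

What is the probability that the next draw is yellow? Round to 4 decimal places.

0.3149

The likelihood of the observed sequence under each hypothesis: P(data | r = 1) = (4/5)(4/5)(4/5)(1/5)(4/5) = 0.08192; P(data | r = 2) = (3/5)(3/5)(3/5)(2/5)(3/5) = 0.05184; P(data | r = 3) = (2/5)(2/5)(2/5)(3/5)(2/5) = 0.01536; P(data | r = 4) = (1/5)(1/5)(1/5)(4/5)(1/5) = 0.00128.
Weighting by the prior gives 1/4 · 0.08192 = 0.02048, 1/4 · 0.05184 = 0.01296, 1/4 · 0.01536 = 0.00384, 1/4 · 0.00128 = 0.00032; summing to 0.0376.
Normalising, the posterior is P(r = 1 | data) = 0.54468, P(r = 2 | data) = 0.34468, P(r = 3 | data) = 0.10213, P(r = 4 | data) = 0.0085106.
The predictive probability is P(yellow next | data) = (1/5)(0.54468) + (2/5)(0.34468) + (3/5)(0.10213) + (4/5)(0.0085106) = 0.31489.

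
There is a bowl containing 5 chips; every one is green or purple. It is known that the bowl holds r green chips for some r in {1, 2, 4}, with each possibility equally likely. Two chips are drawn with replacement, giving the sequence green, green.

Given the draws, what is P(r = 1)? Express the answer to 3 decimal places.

0.048

The likelihood of the observed sequence under each hypothesis: P(data | r = 1) = (1/5)(1/5) = 1/25; P(data | r = 2) = (2/5)(2/5) = 4/25; P(data | r = 4) = (4/5)(4/5) = 16/25.
Multiplying each by its prior: 1/3 · 1/25 = 1/75, 1/3 · 4/25 = 4/75, 1/3 · 16/25 = 16/75; summing to 7/25.
Therefore the posterior P(r = 1 | data) = (1/75) / (7/25) = 1/21.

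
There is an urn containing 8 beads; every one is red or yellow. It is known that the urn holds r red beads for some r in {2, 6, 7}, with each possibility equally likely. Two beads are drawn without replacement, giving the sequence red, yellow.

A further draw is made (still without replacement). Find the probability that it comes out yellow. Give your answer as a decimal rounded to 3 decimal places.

0.387

Under each hypothesis, the probability of the observed sequence is: P(data | r = 2) = (2/8)(6/7) = 3/14; P(data | r = 6) = (6/8)(2/7) = 3/14; P(data | r = 7) = (7/8)(1/7) = 1/8.
The prior-weighted likelihoods are 1/3 · 3/14 = 1/14, 1/3 · 3/14 = 1/14, 1/3 · 1/8 = 1/24; with total 31/168.
The posterior is then P(r = 2 | data) = 12/31, P(r = 6 | data) = 12/31, P(r = 7 | data) = 7/31.
So P(yellow next | data) = Σ P(yellow next | H) P(H | data) = (5/6)(12/31) + (1/6)(12/31) + (0)(7/31) = 12/31.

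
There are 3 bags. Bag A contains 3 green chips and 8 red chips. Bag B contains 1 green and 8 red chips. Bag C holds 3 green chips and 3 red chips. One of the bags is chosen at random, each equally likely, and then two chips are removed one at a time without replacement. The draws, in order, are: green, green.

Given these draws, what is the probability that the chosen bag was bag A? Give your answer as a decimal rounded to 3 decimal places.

0.214

The likelihood of the observed sequence under each hypothesis: P(data | bag A) = (3/11)(2/10) = 3/55; P(data | bag B) = (1/9)(0/8) = 0; P(data | bag C) = (3/6)(2/5) = 1/5.
The prior-weighted likelihoods are 1/3 · 3/55 = 1/55, 1/3 · 0 = 0, 1/3 · 1/5 = 1/15; these sum to 14/165.
Hence P(bag A | data) = (1/55) / (14/165) = 3/14.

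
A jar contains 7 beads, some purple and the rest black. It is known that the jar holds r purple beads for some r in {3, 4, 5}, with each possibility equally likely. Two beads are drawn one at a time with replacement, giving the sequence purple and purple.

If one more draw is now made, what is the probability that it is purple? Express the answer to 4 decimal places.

Compute the likelihood of the observed sequence for each case: P(data | r = 3) = (3/7)(3/7) = 9/49; P(data | r = 4) = (4/7)(4/7) = 16/49; P(data | r = 5) = (5/7)(5/7) = 25/49.
The prior-weighted likelihoods are 1/3 · 9/49 = 3/49, 1/3 · 16/49 = 16/147, 1/3 · 25/49 = 25/147; with total 50/147.
Normalising, the posterior is P(r = 3 | data) = 9/50, P(r = 4 | data) = 8/25, P(r = 5 | data) = 1/2.
Averaging over the posterior, P(purple next | data) = (3/7)(9/50) + (4/7)(8/25) + (5/7)(1/2) = 108/175.

0.6171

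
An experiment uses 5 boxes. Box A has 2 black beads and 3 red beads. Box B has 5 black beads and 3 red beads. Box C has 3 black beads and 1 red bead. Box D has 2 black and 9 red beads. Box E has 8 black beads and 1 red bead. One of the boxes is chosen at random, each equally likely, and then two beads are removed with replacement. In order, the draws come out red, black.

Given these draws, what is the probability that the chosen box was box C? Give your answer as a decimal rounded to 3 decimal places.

0.206

Compute the likelihood of the observed sequence for each case: P(data | box A) = (3/5)(2/5) = 0.24; P(data | box B) = (3/8)(5/8) = 0.23438; P(data | box C) = (1/4)(3/4) = 0.1875; P(data | box D) = (9/11)(2/11) = 0.14876; P(data | box E) = (1/9)(8/9) = 0.098765.
The prior-weighted likelihoods are 1/5 · 0.24 = 0.048, 1/5 · 0.23438 = 0.046875, 1/5 · 0.1875 = 0.0375, 1/5 · 0.14876 = 0.029752, 1/5 · 0.098765 = 0.019753; with total 0.18188.
Therefore the posterior P(box C | data) = (0.0375) / (0.18188) = 0.20618.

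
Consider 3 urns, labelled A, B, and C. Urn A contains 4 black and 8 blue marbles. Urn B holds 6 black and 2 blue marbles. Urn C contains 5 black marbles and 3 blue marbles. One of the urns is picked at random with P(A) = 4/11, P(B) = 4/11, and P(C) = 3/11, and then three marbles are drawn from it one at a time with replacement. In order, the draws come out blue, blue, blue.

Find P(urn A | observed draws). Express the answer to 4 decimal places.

The likelihood of the observed sequence under each hypothesis: P(data | urn A) = (8/12)(8/12)(8/12) = 0.2963; P(data | urn B) = (2/8)(2/8)(2/8) = 0.015625; P(data | urn C) = (3/8)(3/8)(3/8) = 0.052734.
The prior-weighted likelihoods are 4/11 · 0.2963 = 0.10774, 4/11 · 0.015625 = 0.0056818, 3/11 · 0.052734 = 0.014382; summing to 0.12781.
So P(urn A | data) = (0.10774) / (0.12781) = 0.84302.

0.8430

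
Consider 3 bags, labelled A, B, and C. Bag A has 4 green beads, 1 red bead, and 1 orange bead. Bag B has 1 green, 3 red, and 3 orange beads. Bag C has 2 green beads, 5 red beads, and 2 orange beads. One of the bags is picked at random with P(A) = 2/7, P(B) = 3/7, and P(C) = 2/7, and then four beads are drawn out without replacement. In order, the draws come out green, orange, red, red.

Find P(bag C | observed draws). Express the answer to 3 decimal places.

The likelihood of the observed sequence under each hypothesis: P(data | bag A) = (4/6)(1/5)(1/4)(0/3) = 0; P(data | bag B) = (1/7)(3/6)(3/5)(2/4) = 0.021429; P(data | bag C) = (2/9)(2/8)(5/7)(4/6) = 0.026455.
Weighting by the prior gives 2/7 · 0 = 0, 3/7 · 0.021429 = 0.0091837, 2/7 · 0.026455 = 0.0075586; these sum to 0.016742.
By Bayes' rule, P(bag C | data) = (0.0075586) / (0.016742) = 0.45147.

0.451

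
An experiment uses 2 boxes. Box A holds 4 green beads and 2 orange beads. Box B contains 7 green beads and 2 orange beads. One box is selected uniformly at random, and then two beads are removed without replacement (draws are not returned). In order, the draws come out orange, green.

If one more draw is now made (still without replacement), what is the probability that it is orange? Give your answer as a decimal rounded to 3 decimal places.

0.205

For each hypothesis, P(data | H) works out to: P(data | box A) = (2/6)(4/5) = 4/15; P(data | box B) = (2/9)(7/8) = 7/36.
Weighting by the prior gives 1/2 · 4/15 = 2/15, 1/2 · 7/36 = 7/72; these sum to 83/360.
The posterior is then P(box A | data) = 48/83, P(box B | data) = 35/83.
So P(orange next | data) = Σ P(orange next | H) P(H | data) = (1/4)(48/83) + (1/7)(35/83) = 17/83.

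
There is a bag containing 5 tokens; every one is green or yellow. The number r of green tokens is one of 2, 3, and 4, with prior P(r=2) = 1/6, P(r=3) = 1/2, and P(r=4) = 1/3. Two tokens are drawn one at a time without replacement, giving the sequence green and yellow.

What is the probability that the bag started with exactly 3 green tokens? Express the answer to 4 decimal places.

0.5625

Under each hypothesis, the probability of the observed sequence is: P(data | r = 2) = (2/5)(3/4) = 3/10; P(data | r = 3) = (3/5)(2/4) = 3/10; P(data | r = 4) = (4/5)(1/4) = 1/5.
Weighting by the prior gives 1/6 · 3/10 = 1/20, 1/2 · 3/10 = 3/20, 1/3 · 1/5 = 1/15; summing to 4/15.
By Bayes' rule, P(r = 3 | data) = (3/20) / (4/15) = 9/16.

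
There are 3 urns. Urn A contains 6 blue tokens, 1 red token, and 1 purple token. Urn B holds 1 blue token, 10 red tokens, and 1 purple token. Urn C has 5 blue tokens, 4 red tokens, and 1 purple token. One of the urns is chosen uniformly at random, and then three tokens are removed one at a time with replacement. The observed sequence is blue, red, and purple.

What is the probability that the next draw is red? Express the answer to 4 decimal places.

0.3809

For each hypothesis, P(data | H) works out to: P(data | urn A) = (6/8)(1/8)(1/8) = 0.011719; P(data | urn B) = (1/12)(10/12)(1/12) = 0.005787; P(data | urn C) = (5/10)(4/10)(1/10) = 0.02.
Weighting by the prior gives 1/3 · 0.011719 = 0.0039062, 1/3 · 0.005787 = 0.001929, 1/3 · 0.02 = 0.0066667; summing to 0.012502.
Dividing through by the total gives posterior P(urn A | data) = 0.31245, P(urn B | data) = 0.1543, P(urn C | data) = 0.53325.
The predictive probability is P(red next | data) = (1/8)(0.31245) + (5/6)(0.1543) + (2/5)(0.53325) = 0.38094.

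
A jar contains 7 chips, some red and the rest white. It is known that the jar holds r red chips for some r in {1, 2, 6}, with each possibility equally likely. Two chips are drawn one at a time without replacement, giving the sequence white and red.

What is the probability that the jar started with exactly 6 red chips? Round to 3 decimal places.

Under each hypothesis, the probability of the observed sequence is: P(data | r = 1) = (6/7)(1/6) = 1/7; P(data | r = 2) = (5/7)(2/6) = 5/21; P(data | r = 6) = (1/7)(6/6) = 1/7.
Weighting by the prior gives 1/3 · 1/7 = 1/21, 1/3 · 5/21 = 5/63, 1/3 · 1/7 = 1/21; these sum to 11/63.
Hence P(r = 6 | data) = (1/21) / (11/63) = 3/11.

0.273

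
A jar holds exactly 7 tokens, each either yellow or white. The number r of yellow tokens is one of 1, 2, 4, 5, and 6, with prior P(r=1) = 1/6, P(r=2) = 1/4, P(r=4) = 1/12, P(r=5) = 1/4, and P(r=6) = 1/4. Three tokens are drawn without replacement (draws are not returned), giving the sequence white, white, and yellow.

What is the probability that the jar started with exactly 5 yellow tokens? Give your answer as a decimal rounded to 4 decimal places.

The likelihood of the observed sequence under each hypothesis: P(data | r = 1) = (6/7)(5/6)(1/5) = 1/7; P(data | r = 2) = (5/7)(4/6)(2/5) = 4/21; P(data | r = 4) = (3/7)(2/6)(4/5) = 4/35; P(data | r = 5) = (2/7)(1/6)(5/5) = 1/21; P(data | r = 6) = (1/7)(0/6) = 0.
The prior-weighted likelihoods are 1/6 · 1/7 = 1/42, 1/4 · 4/21 = 1/21, 1/12 · 4/35 = 1/105, 1/4 · 1/21 = 1/84, 1/4 · 0 = 0; these sum to 13/140.
By Bayes' rule, P(r = 5 | data) = (1/84) / (13/140) = 5/39.

0.1282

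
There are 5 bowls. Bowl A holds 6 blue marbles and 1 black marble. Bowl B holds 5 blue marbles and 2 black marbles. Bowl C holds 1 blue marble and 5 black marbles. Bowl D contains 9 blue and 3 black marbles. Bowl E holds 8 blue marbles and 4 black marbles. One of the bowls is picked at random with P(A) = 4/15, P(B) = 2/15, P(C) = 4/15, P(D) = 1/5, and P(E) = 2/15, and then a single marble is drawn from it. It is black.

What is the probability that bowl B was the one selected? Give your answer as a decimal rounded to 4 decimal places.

Compute the likelihood of this draw for each case: P(data | bowl A) = (1/7) = 1/7; P(data | bowl B) = (2/7) = 2/7; P(data | bowl C) = (5/6) = 5/6; P(data | bowl D) = (3/12) = 1/4; P(data | bowl E) = (4/12) = 1/3.
Multiplying each by its prior: 4/15 · 1/7 = 4/105, 2/15 · 2/7 = 4/105, 4/15 · 5/6 = 2/9, 1/5 · 1/4 = 1/20, 2/15 · 1/3 = 2/45; summing to 11/28.
So P(bowl B | data) = (4/105) / (11/28) = 16/165.

0.0970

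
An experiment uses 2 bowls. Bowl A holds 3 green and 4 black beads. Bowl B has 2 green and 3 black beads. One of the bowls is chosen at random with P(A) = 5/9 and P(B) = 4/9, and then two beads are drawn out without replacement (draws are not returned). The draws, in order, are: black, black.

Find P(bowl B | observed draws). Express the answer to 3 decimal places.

0.457

For each hypothesis, P(data | H) works out to: P(data | bowl A) = (4/7)(3/6) = 2/7; P(data | bowl B) = (3/5)(2/4) = 3/10.
The prior-weighted likelihoods are 5/9 · 2/7 = 10/63, 4/9 · 3/10 = 2/15; with total 92/315.
Therefore the posterior P(bowl B | data) = (2/15) / (92/315) = 21/46.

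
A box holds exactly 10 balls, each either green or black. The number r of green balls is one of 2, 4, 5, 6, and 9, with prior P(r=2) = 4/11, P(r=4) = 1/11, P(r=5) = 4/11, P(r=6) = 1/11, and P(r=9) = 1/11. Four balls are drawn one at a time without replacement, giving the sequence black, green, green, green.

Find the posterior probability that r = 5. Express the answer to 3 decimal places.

Under each hypothesis, the probability of the observed sequence is: P(data | r = 2) = (8/10)(2/9)(1/8)(0/7) = 0; P(data | r = 4) = (6/10)(4/9)(3/8)(2/7) = 0.028571; P(data | r = 5) = (5/10)(5/9)(4/8)(3/7) = 0.059524; P(data | r = 6) = (4/10)(6/9)(5/8)(4/7) = 0.095238; P(data | r = 9) = (1/10)(9/9)(8/8)(7/7) = 0.1.
Weighting by the prior gives 4/11 · 0 = 0, 1/11 · 0.028571 = 0.0025974, 4/11 · 0.059524 = 0.021645, 1/11 · 0.095238 = 0.008658, 1/11 · 0.1 = 0.0090909; summing to 0.041991.
Hence P(r = 5 | data) = (0.021645) / (0.041991) = 0.51546.

0.515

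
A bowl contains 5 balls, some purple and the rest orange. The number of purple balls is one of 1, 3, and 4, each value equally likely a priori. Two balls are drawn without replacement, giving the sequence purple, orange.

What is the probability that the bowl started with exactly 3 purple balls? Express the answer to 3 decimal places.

0.429

Under each hypothesis, the probability of the observed sequence is: P(data | r = 1) = (1/5)(4/4) = 1/5; P(data | r = 3) = (3/5)(2/4) = 3/10; P(data | r = 4) = (4/5)(1/4) = 1/5.
The prior-weighted likelihoods are 1/3 · 1/5 = 1/15, 1/3 · 3/10 = 1/10, 1/3 · 1/5 = 1/15; these sum to 7/30.
By Bayes' rule, P(r = 3 | data) = (1/10) / (7/30) = 3/7.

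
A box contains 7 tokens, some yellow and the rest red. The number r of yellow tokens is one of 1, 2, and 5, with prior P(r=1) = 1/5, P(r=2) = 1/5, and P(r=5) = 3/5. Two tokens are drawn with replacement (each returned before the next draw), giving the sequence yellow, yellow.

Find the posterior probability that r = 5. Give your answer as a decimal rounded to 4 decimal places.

0.9375

For each hypothesis, P(data | H) works out to: P(data | r = 1) = (1/7)(1/7) = 1/49; P(data | r = 2) = (2/7)(2/7) = 4/49; P(data | r = 5) = (5/7)(5/7) = 25/49.
The prior-weighted likelihoods are 1/5 · 1/49 = 1/245, 1/5 · 4/49 = 4/245, 3/5 · 25/49 = 15/49; summing to 16/49.
So P(r = 5 | data) = (15/49) / (16/49) = 15/16.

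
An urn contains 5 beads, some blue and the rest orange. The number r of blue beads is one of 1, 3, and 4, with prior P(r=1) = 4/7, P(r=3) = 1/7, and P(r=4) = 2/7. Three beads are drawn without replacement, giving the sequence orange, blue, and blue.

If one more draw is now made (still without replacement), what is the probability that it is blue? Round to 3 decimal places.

0.833

Compute the likelihood of the observed sequence for each case: P(data | r = 1) = (4/5)(1/4)(0/3) = 0; P(data | r = 3) = (2/5)(3/4)(2/3) = 1/5; P(data | r = 4) = (1/5)(4/4)(3/3) = 1/5.
The prior-weighted likelihoods are 4/7 · 0 = 0, 1/7 · 1/5 = 1/35, 2/7 · 1/5 = 2/35; summing to 3/35.
Dividing through by the total gives posterior P(r = 1 | data) = 0, P(r = 3 | data) = 1/3, P(r = 4 | data) = 2/3.
So P(blue next | data) = Σ P(blue next | H) P(H | data) = (1/2)(1/3) + (1)(2/3) = 5/6.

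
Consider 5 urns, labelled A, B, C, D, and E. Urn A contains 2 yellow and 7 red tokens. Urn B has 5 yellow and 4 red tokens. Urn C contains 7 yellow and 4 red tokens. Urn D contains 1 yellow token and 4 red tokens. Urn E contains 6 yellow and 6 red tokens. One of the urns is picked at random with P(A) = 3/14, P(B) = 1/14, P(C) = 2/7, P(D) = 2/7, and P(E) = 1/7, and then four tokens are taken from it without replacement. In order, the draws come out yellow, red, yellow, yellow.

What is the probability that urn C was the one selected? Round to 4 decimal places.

0.6790

Compute the likelihood of the observed sequence for each case: P(data | urn A) = (2/9)(7/8)(1/7)(0/6) = 0; P(data | urn B) = (5/9)(4/8)(4/7)(3/6) = 0.079365; P(data | urn C) = (7/11)(4/10)(6/9)(5/8) = 0.10606; P(data | urn D) = (1/5)(4/4)(0/3) = 0; P(data | urn E) = (6/12)(6/11)(5/10)(4/9) = 0.060606.
Multiplying each by its prior: 3/14 · 0 = 0, 1/14 · 0.079365 = 0.0056689, 2/7 · 0.10606 = 0.030303, 2/7 · 0 = 0, 1/7 · 0.060606 = 0.008658; summing to 0.04463.
So P(urn C | data) = (0.030303) / (0.04463) = 0.67898.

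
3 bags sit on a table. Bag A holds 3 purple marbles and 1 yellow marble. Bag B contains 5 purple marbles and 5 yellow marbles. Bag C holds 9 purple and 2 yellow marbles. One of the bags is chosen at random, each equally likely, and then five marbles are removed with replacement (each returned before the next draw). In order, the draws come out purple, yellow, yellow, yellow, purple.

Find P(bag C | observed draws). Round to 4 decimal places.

For each hypothesis, P(data | H) works out to: P(data | bag A) = (3/4)(1/4)(1/4)(1/4)(3/4) = 0.0087891; P(data | bag B) = (5/10)(5/10)(5/10)(5/10)(5/10) = 0.03125; P(data | bag C) = (9/11)(2/11)(2/11)(2/11)(9/11) = 0.0040236.
The prior-weighted likelihoods are 1/3 · 0.0087891 = 0.0029297, 1/3 · 0.03125 = 0.010417, 1/3 · 0.0040236 = 0.0013412; with total 0.014688.
Hence P(bag C | data) = (0.0013412) / (0.014688) = 0.091315.

0.0913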